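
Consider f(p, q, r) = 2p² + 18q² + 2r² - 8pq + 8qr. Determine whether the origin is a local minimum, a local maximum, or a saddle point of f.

The Hessian at the origin is H = [[4, -8, 0], [-8, 36, 8], [0, 8, 4]].
An LDLᵀ factorisation of H has diagonal entries 4, 20, 4/5.
Counting signs: 3 positive.
H is positive definite, so the origin is a strict local minimum.

local minimum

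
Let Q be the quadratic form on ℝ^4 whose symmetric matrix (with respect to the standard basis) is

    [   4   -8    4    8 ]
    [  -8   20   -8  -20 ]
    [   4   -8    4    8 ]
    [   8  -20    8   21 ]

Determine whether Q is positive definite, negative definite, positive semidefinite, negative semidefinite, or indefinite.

positive semidefinite

Symmetric row and column elimination reduces A to a congruent diagonal form with pivots 4, 4, 0, 1.
So there are 3 positive, 1 zero pivots.
Hence Q is positive semidefinite.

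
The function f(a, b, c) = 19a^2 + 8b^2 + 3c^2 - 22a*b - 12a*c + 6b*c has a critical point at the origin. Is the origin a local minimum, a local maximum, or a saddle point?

local minimum

The Hessian at the origin is H = [[38, -22, -12], [-22, 16, 6], [-12, 6, 6]].
Applying the same elementary operations to the rows and columns of H produces a congruent diagonal matrix with entries 38, 62/19, 60/31.
That gives 3 positive pivots.
H is positive definite, so the origin is a strict local minimum.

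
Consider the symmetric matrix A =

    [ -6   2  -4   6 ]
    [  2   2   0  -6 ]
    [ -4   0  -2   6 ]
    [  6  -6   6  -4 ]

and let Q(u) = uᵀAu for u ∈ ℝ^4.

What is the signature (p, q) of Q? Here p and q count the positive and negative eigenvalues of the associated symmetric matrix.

Row-reducing A symmetrically gives the diagonal entries -6, 8/3, 0, -4.
That gives 1 positive, 2 negative, 1 zero pivots.

(1, 2)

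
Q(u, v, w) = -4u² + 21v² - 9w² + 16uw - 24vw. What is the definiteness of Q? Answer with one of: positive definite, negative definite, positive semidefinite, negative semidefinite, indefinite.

The associated matrix is A = [[-4, 0, 8], [0, 21, -12], [8, -12, -9]].
Congruent diagonalization of A (simultaneous row and column reduction) yields pivots -4, 21, 1/7.
So there are 2 positive, 1 negative pivots.
Hence Q is indefinite.

indefinite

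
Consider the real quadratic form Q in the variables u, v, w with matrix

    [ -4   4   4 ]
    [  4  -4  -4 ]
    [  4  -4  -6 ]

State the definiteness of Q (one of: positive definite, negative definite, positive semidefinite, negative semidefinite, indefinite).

Applying the same elementary operations to the rows and columns of A produces a congruent diagonal matrix with entries -4, 0, -2.
So there are 2 negative, 1 zero pivots.
Hence Q is negative semidefinite.

negative semidefinite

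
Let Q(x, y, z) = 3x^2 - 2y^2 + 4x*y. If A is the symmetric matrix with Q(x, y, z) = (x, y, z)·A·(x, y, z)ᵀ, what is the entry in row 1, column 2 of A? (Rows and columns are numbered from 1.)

2

The coefficient of x·y in Q is 4. For a symmetric A this equals A[1,2] + A[2,1] = 2·A[1,2].
So A[1,2] = 4/2 = 2.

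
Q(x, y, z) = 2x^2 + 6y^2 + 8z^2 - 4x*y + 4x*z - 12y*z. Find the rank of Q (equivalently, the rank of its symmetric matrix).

3

The symmetric matrix is A = [[2, -2, 2], [-2, 6, -6], [2, -6, 8]].
Symmetric row and column elimination reduces A to a congruent diagonal form with pivots 2, 4, 2.
That gives 3 positive pivots.
The rank is the number of nonzero pivots: 3.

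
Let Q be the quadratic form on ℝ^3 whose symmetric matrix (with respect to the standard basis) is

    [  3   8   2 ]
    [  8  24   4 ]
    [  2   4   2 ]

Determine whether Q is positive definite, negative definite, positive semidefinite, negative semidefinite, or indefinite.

Congruent diagonalization of A (simultaneous row and column reduction) yields pivots 3, 8/3, 0.
That gives 2 positive, 1 zero pivots.
Hence Q is positive semidefinite.

positive semidefinite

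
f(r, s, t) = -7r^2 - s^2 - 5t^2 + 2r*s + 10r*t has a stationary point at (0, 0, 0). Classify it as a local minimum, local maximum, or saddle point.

local maximum

The Hessian at the origin is H = [[-14, 2, 10], [2, -2, 0], [10, 0, -10]].
Congruent diagonalization of H (simultaneous row and column reduction) yields pivots -14, -12/7, -5/3.
Counting signs: 3 negative.
H is negative definite, so the origin is a strict local maximum.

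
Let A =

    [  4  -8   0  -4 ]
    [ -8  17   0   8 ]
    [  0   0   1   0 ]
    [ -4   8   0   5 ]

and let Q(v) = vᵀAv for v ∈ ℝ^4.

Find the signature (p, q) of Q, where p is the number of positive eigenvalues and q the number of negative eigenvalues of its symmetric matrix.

Applying the same elementary operations to the rows and columns of A produces a congruent diagonal matrix with entries 4, 1, 1, 1.
That gives 4 positive pivots.

(4, 0)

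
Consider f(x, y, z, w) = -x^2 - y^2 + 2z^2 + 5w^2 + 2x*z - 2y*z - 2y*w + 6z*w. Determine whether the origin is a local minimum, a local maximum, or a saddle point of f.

The Hessian at the origin is H = [[-2, 0, 2, 0], [0, -2, -2, -2], [2, -2, 4, 6], [0, -2, 6, 10]].
Congruent diagonalization of H (simultaneous row and column reduction) yields pivots -2, -2, 8, 4.
So there are 2 positive, 2 negative pivots.
H is indefinite, so the origin is a saddle point.

saddle point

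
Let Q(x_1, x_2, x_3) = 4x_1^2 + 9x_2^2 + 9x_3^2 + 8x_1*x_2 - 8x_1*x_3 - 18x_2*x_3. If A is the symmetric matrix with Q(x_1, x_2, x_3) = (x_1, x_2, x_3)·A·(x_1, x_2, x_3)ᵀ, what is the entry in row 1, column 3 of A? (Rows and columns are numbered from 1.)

-4

The coefficient of x_1·x_3 in Q is -8. For a symmetric A this equals A[1,3] + A[3,1] = 2·A[1,3].
So A[1,3] = -8/2 = -4.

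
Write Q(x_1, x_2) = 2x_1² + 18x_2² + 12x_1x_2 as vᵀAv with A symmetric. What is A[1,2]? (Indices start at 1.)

The coefficient of x_1·x_2 in Q is 12. For a symmetric A this equals A[1,2] + A[2,1] = 2·A[1,2].
So A[1,2] = 12/2 = 6.

6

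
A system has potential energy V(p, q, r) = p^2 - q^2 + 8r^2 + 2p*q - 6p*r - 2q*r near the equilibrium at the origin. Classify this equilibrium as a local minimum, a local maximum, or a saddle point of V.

The Hessian at the origin is H = [[2, 2, -6], [2, -2, -2], [-6, -2, 16]].
Congruent diagonalization of H (simultaneous row and column reduction) yields pivots 2, -4, 2.
Counting signs: 2 positive, 1 negative.
H is indefinite, so the origin is a saddle point.

saddle point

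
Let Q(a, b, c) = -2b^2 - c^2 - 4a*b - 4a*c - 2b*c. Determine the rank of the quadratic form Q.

3

The symmetric matrix is A = [[0, -2, -2], [-2, -2, -1], [-2, -1, -1]].
Row reduction of A gives 3 nonzero rows, so rank A = 3.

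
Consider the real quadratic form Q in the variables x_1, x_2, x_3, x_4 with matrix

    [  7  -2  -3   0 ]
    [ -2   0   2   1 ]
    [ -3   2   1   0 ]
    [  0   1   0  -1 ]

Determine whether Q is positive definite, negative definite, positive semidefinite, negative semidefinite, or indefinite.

Applying the same elementary operations to the rows and columns of A produces a congruent diagonal matrix with entries 7, -4/7, 2, -5/4.
That gives 2 positive, 2 negative pivots.
Hence Q is indefinite.

indefinite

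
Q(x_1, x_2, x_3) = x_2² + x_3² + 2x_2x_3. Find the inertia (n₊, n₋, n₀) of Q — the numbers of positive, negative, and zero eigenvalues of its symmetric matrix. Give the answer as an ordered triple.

(1, 0, 2)

Write A = [[0, 0, 0], [0, 1, 1], [0, 1, 1]].
Row-reducing A symmetrically gives the diagonal entries 0, 1, 0.
That gives 1 positive, 2 zero pivots.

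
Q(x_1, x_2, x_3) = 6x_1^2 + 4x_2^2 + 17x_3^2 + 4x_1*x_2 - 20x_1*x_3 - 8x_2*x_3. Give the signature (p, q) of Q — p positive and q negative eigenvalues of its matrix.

The symmetric matrix is A = [[6, 2, -10], [2, 4, -4], [-10, -4, 17]].
Applying the same elementary operations to the rows and columns of A produces a congruent diagonal matrix with entries 6, 10/3, 1/5.
That gives 3 positive pivots.

(3, 0)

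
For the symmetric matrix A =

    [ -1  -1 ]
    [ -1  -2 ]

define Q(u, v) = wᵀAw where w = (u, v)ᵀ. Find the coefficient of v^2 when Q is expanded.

The coefficient of v^2 is the diagonal entry A[2,2] = -2.

-2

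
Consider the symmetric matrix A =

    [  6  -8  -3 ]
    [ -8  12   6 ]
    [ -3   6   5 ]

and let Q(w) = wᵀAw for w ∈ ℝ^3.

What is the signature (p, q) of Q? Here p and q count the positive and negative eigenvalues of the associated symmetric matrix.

(3, 0)

An LDLᵀ factorisation of A has diagonal entries 6, 4/3, 1/2.
So there are 3 positive pivots.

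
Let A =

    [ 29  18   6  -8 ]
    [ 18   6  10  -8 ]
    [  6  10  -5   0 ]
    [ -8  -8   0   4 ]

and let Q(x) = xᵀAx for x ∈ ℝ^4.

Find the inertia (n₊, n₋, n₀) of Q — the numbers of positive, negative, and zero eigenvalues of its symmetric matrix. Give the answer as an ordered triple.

(3, 1, 0)

Row-reducing A symmetrically gives the diagonal entries 29, -150/29, 103/75, 60/103.
That gives 3 positive, 1 negative pivots.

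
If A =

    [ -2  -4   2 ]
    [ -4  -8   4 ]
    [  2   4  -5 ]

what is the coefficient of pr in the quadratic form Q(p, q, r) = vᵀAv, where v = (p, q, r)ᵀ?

The coefficient of pr is A[1,3] + A[3,1] = 2·2 = 4.

4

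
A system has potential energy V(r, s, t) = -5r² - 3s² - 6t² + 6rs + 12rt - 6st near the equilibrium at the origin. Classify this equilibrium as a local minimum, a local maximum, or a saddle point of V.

saddle point

The Hessian at the origin is H = [[-10, 6, 12], [6, -6, -6], [12, -6, -12]].
Congruent diagonalization of H (simultaneous row and column reduction) yields pivots -10, -12/5, 3.
Counting signs: 1 positive, 2 negative.
H is indefinite, so the origin is a saddle point.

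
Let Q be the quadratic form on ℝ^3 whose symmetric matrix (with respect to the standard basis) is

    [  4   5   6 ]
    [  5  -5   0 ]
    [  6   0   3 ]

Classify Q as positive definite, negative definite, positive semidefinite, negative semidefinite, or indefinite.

indefinite

Symmetric row and column elimination reduces A to a congruent diagonal form with pivots 4, -45/4, -1.
Counting signs: 1 positive, 2 negative.
Hence Q is indefinite.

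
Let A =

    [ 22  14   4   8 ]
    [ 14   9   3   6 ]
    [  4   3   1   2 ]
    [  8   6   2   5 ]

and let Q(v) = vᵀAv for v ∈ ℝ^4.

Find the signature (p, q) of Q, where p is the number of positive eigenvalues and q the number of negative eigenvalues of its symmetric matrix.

Congruent diagonalization of A (simultaneous row and column reduction) yields pivots 22, 1/11, -2, 1.
Counting signs: 3 positive, 1 negative.

(3, 1)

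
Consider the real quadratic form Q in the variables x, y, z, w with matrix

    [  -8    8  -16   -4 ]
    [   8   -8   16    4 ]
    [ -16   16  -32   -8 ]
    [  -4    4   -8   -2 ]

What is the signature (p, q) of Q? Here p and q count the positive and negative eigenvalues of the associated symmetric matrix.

(0, 1)

Row-reducing A symmetrically gives the diagonal entries -8, 0, 0, 0.
So there are 1 negative, 3 zero pivots.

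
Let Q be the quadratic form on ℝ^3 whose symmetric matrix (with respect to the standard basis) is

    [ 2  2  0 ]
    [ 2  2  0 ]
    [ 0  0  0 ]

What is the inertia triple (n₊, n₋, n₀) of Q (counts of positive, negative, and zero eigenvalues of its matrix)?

(1, 0, 2)

Applying the same elementary operations to the rows and columns of A produces a congruent diagonal matrix with entries 2, 0, 0.
Counting signs: 1 positive, 2 zero.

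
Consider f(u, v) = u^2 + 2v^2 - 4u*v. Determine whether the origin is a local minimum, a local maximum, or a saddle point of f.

saddle point

The Hessian at the origin is H = [[2, -4], [-4, 4]].
det H = 2·4 − (-4)² = -8 < 0, so H is indefinite.
Therefore the origin is a saddle point.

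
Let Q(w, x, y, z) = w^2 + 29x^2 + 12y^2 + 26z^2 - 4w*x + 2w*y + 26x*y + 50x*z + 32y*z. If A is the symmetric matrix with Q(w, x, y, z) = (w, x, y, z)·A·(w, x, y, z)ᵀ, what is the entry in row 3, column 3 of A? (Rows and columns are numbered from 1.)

The coefficient of y^2 in Q is 12, and that is exactly A[3,3].

12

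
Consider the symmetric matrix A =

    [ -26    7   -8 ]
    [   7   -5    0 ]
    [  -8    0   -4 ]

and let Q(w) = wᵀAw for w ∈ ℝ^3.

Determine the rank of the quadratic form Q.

3

Applying the same elementary operations to the rows and columns of A produces a congruent diagonal matrix with entries -26, -81/26, -4/81.
So there are 3 negative pivots.
The rank is the number of nonzero pivots: 3.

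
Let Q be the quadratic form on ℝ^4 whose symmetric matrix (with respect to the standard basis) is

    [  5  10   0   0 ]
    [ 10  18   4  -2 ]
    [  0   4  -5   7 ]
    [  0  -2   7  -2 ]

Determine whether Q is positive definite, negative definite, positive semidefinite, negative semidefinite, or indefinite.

indefinite

Row-reducing A symmetrically gives the diagonal entries 5, -2, 3, -3.
That gives 2 positive, 2 negative pivots.
Hence Q is indefinite.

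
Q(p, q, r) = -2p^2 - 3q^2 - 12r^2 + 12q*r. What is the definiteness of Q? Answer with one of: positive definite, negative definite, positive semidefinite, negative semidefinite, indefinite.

negative semidefinite

The symmetric matrix is A = [[-2, 0, 0], [0, -3, 6], [0, 6, -12]].
Symmetric row and column elimination reduces A to a congruent diagonal form with pivots -2, -3, 0.
So there are 2 negative, 1 zero pivots.
Hence Q is negative semidefinite.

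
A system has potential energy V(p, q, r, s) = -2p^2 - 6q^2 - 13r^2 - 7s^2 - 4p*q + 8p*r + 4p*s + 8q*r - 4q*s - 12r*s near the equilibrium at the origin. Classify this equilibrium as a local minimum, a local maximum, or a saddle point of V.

local maximum

The Hessian at the origin is H = [[-4, -4, 8, 4], [-4, -12, 8, -4], [8, 8, -26, -12], [4, -4, -12, -14]].
Applying the same elementary operations to the rows and columns of H produces a congruent diagonal matrix with entries -4, -8, -10, -2/5.
So there are 4 negative pivots.
H is negative definite, so the origin is a strict local maximum.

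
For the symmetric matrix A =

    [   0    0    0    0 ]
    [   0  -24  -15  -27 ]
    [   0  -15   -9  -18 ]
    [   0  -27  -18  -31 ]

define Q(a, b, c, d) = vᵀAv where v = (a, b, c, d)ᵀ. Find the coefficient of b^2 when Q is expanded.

-24

The coefficient of b^2 is the diagonal entry A[2,2] = -24.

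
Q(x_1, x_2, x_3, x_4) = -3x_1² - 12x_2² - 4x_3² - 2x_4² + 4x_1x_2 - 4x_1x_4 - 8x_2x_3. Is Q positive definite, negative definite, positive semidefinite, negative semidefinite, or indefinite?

negative definite

The symmetric matrix is A = [[-3, 2, 0, -2], [2, -12, -4, 0], [0, -4, -4, 0], [-2, 0, 0, -2]].
Congruent diagonalization of A (simultaneous row and column reduction) yields pivots -3, -32/3, -5/2, -2/5.
Counting signs: 4 negative.
Hence Q is negative definite.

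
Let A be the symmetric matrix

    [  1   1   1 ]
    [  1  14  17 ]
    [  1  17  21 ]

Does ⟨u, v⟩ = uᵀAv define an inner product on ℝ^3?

yes

Leading principal minors: Δ_1 = 1, Δ_2 = 13, Δ_3 = 4.
All leading principal minors are positive, so by Sylvester's criterion Q is positive definite.
⟨·,·⟩ is an inner product exactly when A is positive definite.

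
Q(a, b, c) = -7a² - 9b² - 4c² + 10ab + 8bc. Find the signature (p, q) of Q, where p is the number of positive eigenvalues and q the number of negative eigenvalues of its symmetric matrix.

(0, 3)

The symmetric matrix is A = [[-7, 5, 0], [5, -9, 4], [0, 4, -4]].
Congruent diagonalization of A (simultaneous row and column reduction) yields pivots -7, -38/7, -20/19.
That gives 3 negative pivots.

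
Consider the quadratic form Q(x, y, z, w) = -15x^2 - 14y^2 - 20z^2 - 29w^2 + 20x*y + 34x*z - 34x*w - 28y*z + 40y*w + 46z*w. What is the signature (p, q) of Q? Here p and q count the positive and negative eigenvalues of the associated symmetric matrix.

(1, 3)

The associated matrix is A = [[-15, 10, 17, -17], [10, -14, -14, 20], [17, -14, -20, 23], [-17, 20, 23, -29]].
Applying the same elementary operations to the rows and columns of A produces a congruent diagonal matrix with entries -15, -22/3, 13/55, -12/13.
That gives 1 positive, 3 negative pivots.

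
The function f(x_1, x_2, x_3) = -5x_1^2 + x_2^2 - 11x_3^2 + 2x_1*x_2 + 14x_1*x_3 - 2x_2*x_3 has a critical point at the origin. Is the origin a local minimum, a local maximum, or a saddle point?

The Hessian at the origin is H = [[-10, 2, 14], [2, 2, -2], [14, -2, -22]].
An LDLᵀ factorisation of H has diagonal entries -10, 12/5, -8/3.
Counting signs: 1 positive, 2 negative.
H is indefinite, so the origin is a saddle point.

saddle point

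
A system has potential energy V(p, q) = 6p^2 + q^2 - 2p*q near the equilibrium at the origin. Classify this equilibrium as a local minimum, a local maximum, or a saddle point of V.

The Hessian at the origin is H = [[12, -2], [-2, 2]].
det H = 12·2 − (-2)² = 20 > 0 and H[1,1] = 12 > 0, so H is positive definite.
Therefore the origin is a local minimum.

local minimum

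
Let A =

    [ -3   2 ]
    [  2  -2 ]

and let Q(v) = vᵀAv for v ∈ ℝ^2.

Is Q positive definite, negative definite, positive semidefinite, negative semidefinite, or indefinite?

negative definite

An LDLᵀ factorisation of A has diagonal entries -3, -2/3.
That gives 2 negative pivots.
Hence Q is negative definite.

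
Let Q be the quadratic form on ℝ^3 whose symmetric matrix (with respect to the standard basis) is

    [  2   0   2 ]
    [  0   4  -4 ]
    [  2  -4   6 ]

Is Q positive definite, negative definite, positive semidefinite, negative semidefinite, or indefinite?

Applying the same elementary operations to the rows and columns of A produces a congruent diagonal matrix with entries 2, 4, 0.
So there are 2 positive, 1 zero pivots.
Hence Q is positive semidefinite.

positive semidefinite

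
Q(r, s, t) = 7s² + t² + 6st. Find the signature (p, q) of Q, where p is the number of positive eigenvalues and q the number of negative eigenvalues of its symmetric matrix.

The associated matrix is A = [[0, 0, 0], [0, 7, 3], [0, 3, 1]].
Symmetric row and column elimination reduces A to a congruent diagonal form with pivots 0, 7, -2/7.
So there are 1 positive, 1 negative, 1 zero pivots.

(1, 1)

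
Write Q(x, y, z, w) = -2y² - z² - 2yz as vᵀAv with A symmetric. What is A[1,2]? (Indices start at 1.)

The coefficient of x·y in Q is 0. For a symmetric A this equals A[1,2] + A[2,1] = 2·A[1,2].
So A[1,2] = 0/2 = 0.

0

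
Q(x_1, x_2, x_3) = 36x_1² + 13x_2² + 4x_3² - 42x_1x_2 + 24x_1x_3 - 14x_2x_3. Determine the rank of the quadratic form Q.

The symmetric matrix is A = [[36, -21, 12], [-21, 13, -7], [12, -7, 4]].
Congruent diagonalization of A (simultaneous row and column reduction) yields pivots 36, 3/4, 0.
Counting signs: 2 positive, 1 zero.
The rank is the number of nonzero pivots: 2.

2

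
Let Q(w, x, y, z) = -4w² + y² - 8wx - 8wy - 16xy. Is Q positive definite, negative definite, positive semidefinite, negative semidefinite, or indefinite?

The associated matrix is A = [[-4, -4, -4, 0], [-4, 0, -8, 0], [-4, -8, 1, 0], [0, 0, 0, 0]].
Congruent diagonalization of A (simultaneous row and column reduction) yields pivots -4, 4, 1, 0.
So there are 2 positive, 1 negative, 1 zero pivots.
Hence Q is indefinite.

indefinite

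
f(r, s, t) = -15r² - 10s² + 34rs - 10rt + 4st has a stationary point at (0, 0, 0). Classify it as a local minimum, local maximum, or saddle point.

saddle point

The Hessian at the origin is H = [[-30, 34, -10], [34, -20, 4], [-10, 4, 0]].
Symmetric row and column elimination reduces H to a congruent diagonal form with pivots -30, 278/15, 60/139.
That gives 2 positive, 1 negative pivots.
H is indefinite, so the origin is a saddle point.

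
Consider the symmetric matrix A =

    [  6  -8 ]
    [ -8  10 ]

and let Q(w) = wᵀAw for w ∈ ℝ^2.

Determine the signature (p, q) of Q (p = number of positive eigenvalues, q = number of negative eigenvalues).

(1, 1)

Congruent diagonalization of A (simultaneous row and column reduction) yields pivots 6, -2/3.
So there are 1 positive, 1 negative pivots.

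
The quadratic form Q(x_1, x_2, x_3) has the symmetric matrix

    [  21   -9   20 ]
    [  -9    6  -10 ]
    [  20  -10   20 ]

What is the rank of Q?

2

Applying the same elementary operations to the rows and columns of A produces a congruent diagonal matrix with entries 21, 15/7, 0.
Counting signs: 2 positive, 1 zero.
The rank is the number of nonzero pivots: 2.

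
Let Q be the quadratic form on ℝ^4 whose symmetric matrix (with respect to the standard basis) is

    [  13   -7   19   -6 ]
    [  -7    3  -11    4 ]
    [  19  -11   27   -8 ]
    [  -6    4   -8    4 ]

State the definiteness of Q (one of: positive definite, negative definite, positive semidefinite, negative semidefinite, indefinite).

indefinite

Symmetric row and column elimination reduces A to a congruent diagonal form with pivots 13, -10/13, 0, 2.
Counting signs: 2 positive, 1 negative, 1 zero.
Hence Q is indefinite.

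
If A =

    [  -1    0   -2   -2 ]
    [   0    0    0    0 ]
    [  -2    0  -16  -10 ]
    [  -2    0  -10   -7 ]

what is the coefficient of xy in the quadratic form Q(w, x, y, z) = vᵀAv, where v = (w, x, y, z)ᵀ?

The coefficient of xy is A[2,3] + A[3,2] = 2·0 = 0.

0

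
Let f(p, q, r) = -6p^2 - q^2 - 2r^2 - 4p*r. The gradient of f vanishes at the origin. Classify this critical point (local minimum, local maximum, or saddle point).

local maximum

The Hessian at the origin is H = [[-12, 0, -4], [0, -2, 0], [-4, 0, -4]].
Row-reducing H symmetrically gives the diagonal entries -12, -2, -8/3.
That gives 3 negative pivots.
H is negative definite, so the origin is a strict local maximum.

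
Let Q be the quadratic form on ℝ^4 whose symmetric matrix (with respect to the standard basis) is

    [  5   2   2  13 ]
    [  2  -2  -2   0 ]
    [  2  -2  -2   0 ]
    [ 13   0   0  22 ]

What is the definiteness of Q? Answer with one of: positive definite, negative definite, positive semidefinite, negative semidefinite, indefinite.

Row-reducing A symmetrically gives the diagonal entries 5, -14/5, 0, -15/7.
So there are 1 positive, 2 negative, 1 zero pivots.
Hence Q is indefinite.

indefinite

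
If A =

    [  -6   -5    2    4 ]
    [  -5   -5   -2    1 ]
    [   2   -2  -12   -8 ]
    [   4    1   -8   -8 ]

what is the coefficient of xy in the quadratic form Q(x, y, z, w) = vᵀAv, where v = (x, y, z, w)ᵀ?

-10

The coefficient of xy is A[1,2] + A[2,1] = 2·(-5) = -10.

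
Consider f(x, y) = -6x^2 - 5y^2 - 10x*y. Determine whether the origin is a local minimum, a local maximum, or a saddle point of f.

local maximum

The Hessian at the origin is H = [[-12, -10], [-10, -10]].
det H = -12·-10 − (-10)² = 20 > 0 and H[1,1] = -12 < 0, so H is negative definite.
Therefore the origin is a local maximum.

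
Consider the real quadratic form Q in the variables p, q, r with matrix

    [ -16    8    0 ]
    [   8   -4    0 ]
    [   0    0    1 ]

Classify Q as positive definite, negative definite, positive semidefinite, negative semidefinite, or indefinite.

indefinite

Applying the same elementary operations to the rows and columns of A produces a congruent diagonal matrix with entries -16, 0, 1.
So there are 1 positive, 1 negative, 1 zero pivots.
Hence Q is indefinite.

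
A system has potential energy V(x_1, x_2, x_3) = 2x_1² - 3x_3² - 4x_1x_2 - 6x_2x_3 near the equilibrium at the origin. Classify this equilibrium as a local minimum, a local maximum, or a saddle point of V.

The Hessian at the origin is H = [[4, -4, 0], [-4, 0, -6], [0, -6, -6]].
An LDLᵀ factorisation of H has diagonal entries 4, -4, 3.
So there are 2 positive, 1 negative pivots.
H is indefinite, so the origin is a saddle point.

saddle point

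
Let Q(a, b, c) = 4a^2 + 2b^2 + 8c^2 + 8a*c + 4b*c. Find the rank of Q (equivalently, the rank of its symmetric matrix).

3

The associated matrix is A = [[4, 0, 4], [0, 2, 2], [4, 2, 8]].
An LDLᵀ factorisation of A has diagonal entries 4, 2, 2.
That gives 3 positive pivots.
The rank is the number of nonzero pivots: 3.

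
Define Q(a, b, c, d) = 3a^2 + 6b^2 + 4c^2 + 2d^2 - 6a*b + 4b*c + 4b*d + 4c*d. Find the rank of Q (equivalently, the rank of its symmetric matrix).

The symmetric matrix is A = [[3, -3, 0, 0], [-3, 6, 2, 2], [0, 2, 4, 2], [0, 2, 2, 2]].
Congruent diagonalization of A (simultaneous row and column reduction) yields pivots 3, 3, 8/3, 1/2.
Counting signs: 4 positive.
The rank is the number of nonzero pivots: 4.

4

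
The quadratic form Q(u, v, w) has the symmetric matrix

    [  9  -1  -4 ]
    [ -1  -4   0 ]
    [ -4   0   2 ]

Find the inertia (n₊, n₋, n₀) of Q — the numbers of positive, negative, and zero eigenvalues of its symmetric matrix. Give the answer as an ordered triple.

Symmetric row and column elimination reduces A to a congruent diagonal form with pivots 9, -37/9, 10/37.
So there are 2 positive, 1 negative pivots.

(2, 1, 0)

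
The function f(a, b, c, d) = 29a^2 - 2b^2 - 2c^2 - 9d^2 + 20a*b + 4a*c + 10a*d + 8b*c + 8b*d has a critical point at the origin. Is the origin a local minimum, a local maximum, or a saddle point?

The Hessian at the origin is H = [[58, 20, 4, 10], [20, -4, 8, 8], [4, 8, -4, 0], [10, 8, 0, -18]].
Applying the same elementary operations to the rows and columns of H produces a congruent diagonal matrix with entries 58, -316/29, -20/79, -4/5.
Counting signs: 1 positive, 3 negative.
H is indefinite, so the origin is a saddle point.

saddle point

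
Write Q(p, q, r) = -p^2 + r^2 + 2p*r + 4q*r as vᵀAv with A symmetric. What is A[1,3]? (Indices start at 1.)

The coefficient of p·r in Q is 2. For a symmetric A this equals A[1,3] + A[3,1] = 2·A[1,3].
So A[1,3] = 2/2 = 1.

1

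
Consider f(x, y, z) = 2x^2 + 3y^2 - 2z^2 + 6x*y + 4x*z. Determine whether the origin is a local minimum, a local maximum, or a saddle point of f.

saddle point

The Hessian at the origin is H = [[4, 6, 4], [6, 6, 0], [4, 0, -4]].
Congruent diagonalization of H (simultaneous row and column reduction) yields pivots 4, -3, 4.
Counting signs: 2 positive, 1 negative.
H is indefinite, so the origin is a saddle point.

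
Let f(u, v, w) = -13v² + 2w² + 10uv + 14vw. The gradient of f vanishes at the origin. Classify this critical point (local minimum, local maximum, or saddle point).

saddle point

The Hessian at the origin is H = [[0, 10, 0], [10, -26, 14], [0, 14, 4]].
H is indefinite, so the origin is a saddle point.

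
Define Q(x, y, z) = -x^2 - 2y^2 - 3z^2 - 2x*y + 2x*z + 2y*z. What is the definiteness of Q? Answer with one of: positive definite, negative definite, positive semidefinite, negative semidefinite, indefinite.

The symmetric matrix of Q is A = [[-1, -1, 1], [-1, -2, 1], [1, 1, -3]].
Leading principal minors: Δ_1 = -1, Δ_2 = 1, Δ_3 = -2.
The signs alternate starting with Δ_1 < 0, so by Sylvester's criterion Q is negative definite.

negative definite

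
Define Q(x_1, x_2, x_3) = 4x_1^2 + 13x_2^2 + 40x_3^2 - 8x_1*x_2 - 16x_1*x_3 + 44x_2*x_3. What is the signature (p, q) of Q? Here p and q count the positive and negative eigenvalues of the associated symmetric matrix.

(3, 0)

The symmetric matrix is A = [[4, -4, -8], [-4, 13, 22], [-8, 22, 40]].
An LDLᵀ factorisation of A has diagonal entries 4, 9, 20/9.
That gives 3 positive pivots.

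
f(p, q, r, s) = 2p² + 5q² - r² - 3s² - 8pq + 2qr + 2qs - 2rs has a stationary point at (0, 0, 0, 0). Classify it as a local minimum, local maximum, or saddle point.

saddle point

The Hessian at the origin is H = [[4, -8, 0, 0], [-8, 10, 2, 2], [0, 2, -2, -2], [0, 2, -2, -6]].
Row-reducing H symmetrically gives the diagonal entries 4, -6, -4/3, -4.
Counting signs: 1 positive, 3 negative.
H is indefinite, so the origin is a saddle point.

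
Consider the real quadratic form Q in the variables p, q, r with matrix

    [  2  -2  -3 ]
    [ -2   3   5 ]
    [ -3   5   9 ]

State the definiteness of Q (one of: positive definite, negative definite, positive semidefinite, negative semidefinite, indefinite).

Leading principal minors: Δ_1 = 2, Δ_2 = 2, Δ_3 = 1.
All leading principal minors are positive, so by Sylvester's criterion Q is positive definite.

positive definite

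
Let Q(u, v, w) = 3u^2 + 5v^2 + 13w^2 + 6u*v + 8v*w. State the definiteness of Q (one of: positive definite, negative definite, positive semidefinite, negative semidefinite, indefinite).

positive definite

The associated matrix is A = [[3, 3, 0], [3, 5, 4], [0, 4, 13]].
Applying the same elementary operations to the rows and columns of A produces a congruent diagonal matrix with entries 3, 2, 5.
Counting signs: 3 positive.
Hence Q is positive definite.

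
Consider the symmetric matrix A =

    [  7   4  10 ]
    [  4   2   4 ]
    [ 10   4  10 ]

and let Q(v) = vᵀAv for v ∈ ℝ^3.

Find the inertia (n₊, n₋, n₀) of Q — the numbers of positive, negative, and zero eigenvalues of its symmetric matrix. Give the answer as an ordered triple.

(2, 1, 0)

Congruent diagonalization of A (simultaneous row and column reduction) yields pivots 7, -2/7, 6.
Counting signs: 2 positive, 1 negative.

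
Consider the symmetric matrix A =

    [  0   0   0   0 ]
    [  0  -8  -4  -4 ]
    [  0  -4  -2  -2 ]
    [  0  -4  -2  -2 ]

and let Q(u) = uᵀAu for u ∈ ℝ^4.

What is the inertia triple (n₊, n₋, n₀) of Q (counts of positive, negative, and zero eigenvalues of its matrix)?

Row-reducing A symmetrically gives the diagonal entries 0, -8, 0, 0.
So there are 1 negative, 3 zero pivots.

(0, 1, 3)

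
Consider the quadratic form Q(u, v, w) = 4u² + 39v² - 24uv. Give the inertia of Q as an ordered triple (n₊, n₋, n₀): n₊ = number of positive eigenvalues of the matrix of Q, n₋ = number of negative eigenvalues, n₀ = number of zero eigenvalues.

The associated matrix is A = [[4, -12, 0], [-12, 39, 0], [0, 0, 0]].
Symmetric row and column elimination reduces A to a congruent diagonal form with pivots 4, 3, 0.
So there are 2 positive, 1 zero pivots.

(2, 0, 1)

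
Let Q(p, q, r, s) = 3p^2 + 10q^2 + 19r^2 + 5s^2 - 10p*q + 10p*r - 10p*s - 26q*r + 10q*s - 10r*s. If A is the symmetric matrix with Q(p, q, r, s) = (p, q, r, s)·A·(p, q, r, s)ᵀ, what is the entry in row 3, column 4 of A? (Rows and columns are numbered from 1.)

The coefficient of r·s in Q is -10. For a symmetric A this equals A[3,4] + A[4,3] = 2·A[3,4].
So A[3,4] = -10/2 = -5.

-5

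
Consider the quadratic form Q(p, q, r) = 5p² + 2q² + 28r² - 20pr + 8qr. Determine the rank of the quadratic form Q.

The associated matrix is A = [[5, 0, -10], [0, 2, 4], [-10, 4, 28]].
Applying the same elementary operations to the rows and columns of A produces a congruent diagonal matrix with entries 5, 2, 0.
That gives 2 positive, 1 zero pivots.
The rank is the number of nonzero pivots: 2.

2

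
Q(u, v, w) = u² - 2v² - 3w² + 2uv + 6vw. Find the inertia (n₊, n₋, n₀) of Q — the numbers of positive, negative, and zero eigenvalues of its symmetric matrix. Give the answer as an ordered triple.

The symmetric matrix is A = [[1, 1, 0], [1, -2, 3], [0, 3, -3]].
Row-reducing A symmetrically gives the diagonal entries 1, -3, 0.
Counting signs: 1 positive, 1 negative, 1 zero.

(1, 1, 1)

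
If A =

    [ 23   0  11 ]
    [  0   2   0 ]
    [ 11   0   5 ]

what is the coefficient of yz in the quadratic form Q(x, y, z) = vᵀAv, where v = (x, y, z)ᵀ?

0

The coefficient of yz is A[2,3] + A[3,2] = 2·0 = 0.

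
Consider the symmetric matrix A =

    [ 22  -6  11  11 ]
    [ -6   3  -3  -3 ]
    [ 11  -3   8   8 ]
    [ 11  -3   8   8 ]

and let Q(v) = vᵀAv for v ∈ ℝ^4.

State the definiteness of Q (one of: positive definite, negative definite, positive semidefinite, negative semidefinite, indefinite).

positive semidefinite

Congruent diagonalization of A (simultaneous row and column reduction) yields pivots 22, 15/11, 5/2, 0.
That gives 3 positive, 1 zero pivots.
Hence Q is positive semidefinite.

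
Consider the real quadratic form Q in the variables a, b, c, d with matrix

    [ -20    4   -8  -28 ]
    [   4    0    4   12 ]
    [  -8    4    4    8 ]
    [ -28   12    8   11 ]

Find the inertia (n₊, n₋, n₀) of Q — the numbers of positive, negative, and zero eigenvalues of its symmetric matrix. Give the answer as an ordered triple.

Congruent diagonalization of A (simultaneous row and column reduction) yields pivots -20, 4/5, 0, -1.
Counting signs: 1 positive, 2 negative, 1 zero.

(1, 2, 1)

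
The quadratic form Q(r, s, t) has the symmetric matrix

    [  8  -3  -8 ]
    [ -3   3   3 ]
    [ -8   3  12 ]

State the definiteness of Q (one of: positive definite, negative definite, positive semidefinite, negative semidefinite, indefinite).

Symmetric row and column elimination reduces A to a congruent diagonal form with pivots 8, 15/8, 4.
That gives 3 positive pivots.
Hence Q is positive definite.

positive definite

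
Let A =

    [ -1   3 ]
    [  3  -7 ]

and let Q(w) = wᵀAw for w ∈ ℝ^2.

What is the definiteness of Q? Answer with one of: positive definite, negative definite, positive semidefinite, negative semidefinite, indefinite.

Symmetric row and column elimination reduces A to a congruent diagonal form with pivots -1, 2.
That gives 1 positive, 1 negative pivots.
Hence Q is indefinite.

indefinite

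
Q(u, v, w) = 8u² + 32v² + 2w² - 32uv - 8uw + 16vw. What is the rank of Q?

1

The associated matrix is A = [[8, -16, -4], [-16, 32, 8], [-4, 8, 2]].
Row-reducing A symmetrically gives the diagonal entries 8, 0, 0.
So there are 1 positive, 2 zero pivots.
The rank is the number of nonzero pivots: 1.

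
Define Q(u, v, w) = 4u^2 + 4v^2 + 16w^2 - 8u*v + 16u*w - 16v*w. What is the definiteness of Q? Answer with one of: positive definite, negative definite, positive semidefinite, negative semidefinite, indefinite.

positive semidefinite

The associated matrix is A = [[4, -4, 8], [-4, 4, -8], [8, -8, 16]].
Symmetric row and column elimination reduces A to a congruent diagonal form with pivots 4, 0, 0.
That gives 1 positive, 2 zero pivots.
Hence Q is positive semidefinite.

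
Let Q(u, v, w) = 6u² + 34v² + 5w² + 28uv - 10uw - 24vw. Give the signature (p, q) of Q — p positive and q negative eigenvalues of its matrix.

(3, 0)

Write A = [[6, 14, -5], [14, 34, -12], [-5, -12, 5]].
Applying the same elementary operations to the rows and columns of A produces a congruent diagonal matrix with entries 6, 4/3, 3/4.
So there are 3 positive pivots.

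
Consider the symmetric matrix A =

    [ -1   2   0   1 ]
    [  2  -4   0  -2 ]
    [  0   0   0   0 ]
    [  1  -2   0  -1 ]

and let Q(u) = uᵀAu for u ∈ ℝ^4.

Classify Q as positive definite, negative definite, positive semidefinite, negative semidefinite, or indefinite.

Congruent diagonalization of A (simultaneous row and column reduction) yields pivots -1, 0, 0, 0.
So there are 1 negative, 3 zero pivots.
Hence Q is negative semidefinite.

negative semidefinite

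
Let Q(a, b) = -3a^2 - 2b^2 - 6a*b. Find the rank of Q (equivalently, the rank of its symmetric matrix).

Write A = [[-3, -3], [-3, -2]].
Symmetric row and column elimination reduces A to a congruent diagonal form with pivots -3, 1.
Counting signs: 1 positive, 1 negative.
The rank is the number of nonzero pivots: 2.

2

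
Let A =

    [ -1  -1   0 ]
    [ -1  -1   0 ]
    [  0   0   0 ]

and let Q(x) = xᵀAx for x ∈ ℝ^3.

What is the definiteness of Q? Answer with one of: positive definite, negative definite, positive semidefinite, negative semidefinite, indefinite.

negative semidefinite

Row-reducing A symmetrically gives the diagonal entries -1, 0, 0.
Counting signs: 1 negative, 2 zero.
Hence Q is negative semidefinite.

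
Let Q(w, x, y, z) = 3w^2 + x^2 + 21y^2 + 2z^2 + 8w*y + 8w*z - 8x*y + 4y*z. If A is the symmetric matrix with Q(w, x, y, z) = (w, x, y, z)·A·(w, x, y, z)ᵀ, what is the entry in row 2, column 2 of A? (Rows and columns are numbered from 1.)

1

The coefficient of x^2 in Q is 1, and that is exactly A[2,2].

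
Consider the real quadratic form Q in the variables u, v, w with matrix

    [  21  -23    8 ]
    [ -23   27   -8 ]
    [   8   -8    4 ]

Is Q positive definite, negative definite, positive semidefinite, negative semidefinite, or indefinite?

Leading principal minors: Δ_1 = 21, Δ_2 = 38, Δ_3 = 24.
All leading principal minors are positive, so by Sylvester's criterion Q is positive definite.

positive definite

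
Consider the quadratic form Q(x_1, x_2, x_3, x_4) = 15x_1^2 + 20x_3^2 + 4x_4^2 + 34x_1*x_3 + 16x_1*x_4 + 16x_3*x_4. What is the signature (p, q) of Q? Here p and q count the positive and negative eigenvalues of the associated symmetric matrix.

The associated matrix is A = [[15, 0, 17, 8], [0, 0, 0, 0], [17, 0, 20, 8], [8, 0, 8, 4]].
Symmetric row and column elimination reduces A to a congruent diagonal form with pivots 15, 0, 11/15, -20/11.
So there are 2 positive, 1 negative, 1 zero pivots.

(2, 1)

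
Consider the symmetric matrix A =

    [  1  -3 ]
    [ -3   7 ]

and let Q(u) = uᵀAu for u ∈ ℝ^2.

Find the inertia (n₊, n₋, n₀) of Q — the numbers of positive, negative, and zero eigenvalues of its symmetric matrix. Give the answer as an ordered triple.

(1, 1, 0)

Symmetric row and column elimination reduces A to a congruent diagonal form with pivots 1, -2.
That gives 1 positive, 1 negative pivots.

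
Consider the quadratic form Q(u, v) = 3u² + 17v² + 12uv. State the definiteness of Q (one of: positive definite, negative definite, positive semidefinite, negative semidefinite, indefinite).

The symmetric matrix of Q is [[3, 6], [6, 17]].
For the 2×2 matrix [[3, 6], [6, 17]]: det = 3·17 − (6)² = 15, trace = 20.
det > 0 so both eigenvalues share the sign of the trace; trace = 20 > 0 ⇒ both positive.

positive definite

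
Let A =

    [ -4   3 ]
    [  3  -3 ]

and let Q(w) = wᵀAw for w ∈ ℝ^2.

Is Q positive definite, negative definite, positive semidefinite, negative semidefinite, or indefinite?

negative definite

Symmetric row and column elimination reduces A to a congruent diagonal form with pivots -4, -3/4.
Counting signs: 2 negative.
Hence Q is negative definite.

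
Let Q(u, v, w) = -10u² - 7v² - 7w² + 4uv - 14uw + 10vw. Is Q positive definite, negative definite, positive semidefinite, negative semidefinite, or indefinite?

negative definite

The associated matrix is A = [[-10, 2, -7], [2, -7, 5], [-7, 5, -7]].
Symmetric row and column elimination reduces A to a congruent diagonal form with pivots -10, -33/5, -3/22.
So there are 3 negative pivots.
Hence Q is negative definite.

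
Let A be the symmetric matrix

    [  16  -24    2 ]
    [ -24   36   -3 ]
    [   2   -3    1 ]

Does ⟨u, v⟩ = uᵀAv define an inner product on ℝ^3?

Congruent diagonalization of A (simultaneous row and column reduction) yields pivots 16, 0, 3/4.
So there are 2 positive, 1 zero pivots.
Hence Q is positive semidefinite.
⟨·,·⟩ is an inner product exactly when A is positive definite.

no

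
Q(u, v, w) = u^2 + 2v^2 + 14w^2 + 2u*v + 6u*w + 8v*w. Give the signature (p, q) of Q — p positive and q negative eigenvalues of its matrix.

The symmetric matrix is A = [[1, 1, 3], [1, 2, 4], [3, 4, 14]].
Symmetric row and column elimination reduces A to a congruent diagonal form with pivots 1, 1, 4.
So there are 3 positive pivots.

(3, 0)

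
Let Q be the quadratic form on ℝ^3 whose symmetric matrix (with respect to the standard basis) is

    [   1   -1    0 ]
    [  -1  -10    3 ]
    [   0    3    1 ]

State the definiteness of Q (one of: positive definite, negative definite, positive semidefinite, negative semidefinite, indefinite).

indefinite

Symmetric row and column elimination reduces A to a congruent diagonal form with pivots 1, -11, 20/11.
So there are 2 positive, 1 negative pivots.
Hence Q is indefinite.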